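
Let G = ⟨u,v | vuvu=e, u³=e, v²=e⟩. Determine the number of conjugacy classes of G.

The conjugacy classes (representative and size) are:
  [e] (size 1), [u] (size 2), [uv] (size 3).
Class equation: 1 + 2 + 3 = 6 = |G|. So G has 3 conjugacy classes.

Answer: 3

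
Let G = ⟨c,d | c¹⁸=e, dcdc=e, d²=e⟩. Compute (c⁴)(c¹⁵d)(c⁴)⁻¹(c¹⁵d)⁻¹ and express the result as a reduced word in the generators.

[(c⁴), (c¹⁵d)] = (c⁴)·(c¹⁵d)·(c⁴)⁻¹·(c¹⁵d)⁻¹.
  (c⁴) · (c¹⁵d) = cd
  (cd) · (c¹⁴) = c⁵d
  (c⁵d) · (c¹⁵d) = c⁸

Answer: c⁸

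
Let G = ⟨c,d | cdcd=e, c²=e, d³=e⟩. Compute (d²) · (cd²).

Compute (d²) · (cd²) by multiplying left to right and reducing via the relations at each step:
  (d²) · c = cd
  (cd) · d² = c

Answer: c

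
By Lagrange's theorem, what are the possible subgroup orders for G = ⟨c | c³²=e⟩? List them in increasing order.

|G| = 32 = 2⁵. By Lagrange's theorem the order of any subgroup divides 32; the divisors of 32 are 1, 2, 4, 8, 16, 32.

Answer: 1, 2, 4, 8, 16, 32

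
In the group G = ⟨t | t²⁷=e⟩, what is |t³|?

Compute successive powers until reaching e:
  (t³)¹ = t³, (t³)² = t⁶, (t³)³ = t⁹, (t³)⁴ = t¹², (t³)⁵ = t¹⁵, (t³)⁶ = t¹⁸, (t³)⁷ = t²¹, (t³)⁸ = t²⁴, (t³)⁹ = e.
The smallest positive k with (t³)ᵏ = e is 9.

Answer: 9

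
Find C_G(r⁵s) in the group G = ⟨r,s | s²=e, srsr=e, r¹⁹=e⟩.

⟨r⁵s⟩ ⊆ C_G(r⁵s) since powers of r⁵s commute with r⁵s; so |C_G(r⁵s)| ≥ |⟨r⁵s⟩| = 2.
By orbit–stabilizer, |C_G(r⁵s)| = |G| / |conj. class of r⁵s| = 38 / 19 = 2.
The 2 elements commuting with r⁵s are {e, r⁵s}.

Answer: {e, r⁵s}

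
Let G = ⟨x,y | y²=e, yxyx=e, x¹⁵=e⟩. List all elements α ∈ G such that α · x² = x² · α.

⟨x²⟩ ⊆ C_G(x²) since powers of x² commute with x²; so |C_G(x²)| ≥ |⟨x²⟩| = 15.
By orbit–stabilizer, |C_G(x²)| = |G| / |conj. class of x²| = 30 / 2 = 15.
The 15 elements commuting with x² are {e, x, x², x³, x⁴, x⁵, x⁶, x⁷, x⁸, x⁹, x¹⁰, x¹¹, x¹², x¹³, x¹⁴}.

Answer: {e, x, x², x³, x⁴, x⁵, x⁶, x⁷, x⁸, x⁹, x¹⁰, x¹¹, x¹², x¹³, x¹⁴}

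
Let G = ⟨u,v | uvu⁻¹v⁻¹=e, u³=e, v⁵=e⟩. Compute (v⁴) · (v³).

Compute (v⁴) · (v³) by multiplying left to right and reducing via the relations at each step:
  (v⁴) · v³ = v²

Answer: v²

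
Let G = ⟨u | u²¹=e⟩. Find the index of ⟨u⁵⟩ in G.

First find ord(u⁵) by computing successive powers:
  (u⁵)¹ = u⁵, (u⁵)² = u¹⁰, (u⁵)³ = u¹⁵, (u⁵)⁴ = u²⁰, (u⁵)⁵ = u⁴, (u⁵)⁶ = u⁹, (u⁵)⁷ = u¹⁴, (u⁵)⁸ = u¹⁹, (u⁵)⁹ = u³, (u⁵)¹⁰ = u⁸, (u⁵)¹¹ = u¹³, (u⁵)¹² = u¹⁸, (u⁵)¹³ = u², (u⁵)¹⁴ = u⁷, (u⁵)¹⁵ = u¹², (u⁵)¹⁶ = u¹⁷, (u⁵)¹⁷ = u, (u⁵)¹⁸ = u⁶, (u⁵)¹⁹ = u¹¹, (u⁵)²⁰ = u¹⁶, (u⁵)²¹ = e.
So |⟨u⁵⟩| = ord(u⁵) = 21. With |G| = 21, by Lagrange [G : ⟨u⁵⟩] = 21/21 = 1.

Answer: 1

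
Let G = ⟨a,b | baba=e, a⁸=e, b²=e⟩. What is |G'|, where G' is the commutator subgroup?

G' = [G, G] is generated by all commutators. The generator-pair commutators are: [a, b] = a².
The subgroup they normally generate is {e, a², a⁴, a⁶}, of order 4.
Check: |G/G'| = 16/4 = 4 is the order of the abelianisation.

Answer: 4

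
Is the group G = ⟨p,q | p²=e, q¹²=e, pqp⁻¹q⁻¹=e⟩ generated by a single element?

|G| = 24, but the maximum element order in G is 12 < 24. No single element generates all of G, so G is not cyclic.

Answer: No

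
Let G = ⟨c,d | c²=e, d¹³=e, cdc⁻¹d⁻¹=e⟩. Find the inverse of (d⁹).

The order of (d⁹) is 13 (smallest k with (d⁹)ᵏ = e), so (d⁹)⁻¹ = (d⁹)¹² = d⁴.
Check: (d⁹) · (d⁴) → (d⁹) · d⁴ = e, giving e as required.

Answer: d⁴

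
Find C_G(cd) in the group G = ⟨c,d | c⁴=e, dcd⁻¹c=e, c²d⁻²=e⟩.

⟨cd⟩ ⊆ C_G(cd) since powers of cd commute with cd; so |C_G(cd)| ≥ |⟨cd⟩| = 4.
By orbit–stabilizer, |C_G(cd)| = |G| / |conj. class of cd| = 8 / 2 = 4.
The 4 elements commuting with cd are {e, c², cd⁻¹, cd}.

Answer: {e, c², cd⁻¹, cd}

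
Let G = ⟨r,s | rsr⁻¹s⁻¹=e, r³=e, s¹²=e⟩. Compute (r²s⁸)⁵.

Compute successive powers of (r²s⁸), reducing at each step:
  (r²s⁸)²: (r²s⁸) · r² = rs⁸;   (rs⁸) · s⁸ = rs⁴
  (r²s⁸)³: (rs⁴) · r² = s⁴;   (s⁴) · s⁸ = e
  (r²s⁸)⁴: e · r² = r²;   (r²) · s⁸ = r²s⁸
  (r²s⁸)⁵: (r²s⁸) · r² = rs⁸;   (rs⁸) · s⁸ = rs⁴

Answer: rs⁴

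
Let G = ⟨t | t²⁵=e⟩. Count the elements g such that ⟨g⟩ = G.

G is cyclic of order 25. An element generates G iff its order is 25, and a cyclic group of order 25 has exactly φ(25) = 20 such elements.

Answer: 20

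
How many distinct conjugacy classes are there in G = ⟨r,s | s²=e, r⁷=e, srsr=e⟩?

The conjugacy classes (representative and size) are:
  [e] (size 1), [r⁶] (size 2), [r⁵] (size 2), [r⁴] (size 2), [rs] (size 7).
Class equation: 1 + 2 + 2 + 2 + 7 = 14 = |G|. So G has 5 conjugacy classes.

Answer: 5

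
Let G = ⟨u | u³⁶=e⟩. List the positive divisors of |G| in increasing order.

|G| = 36 = 2² · 3². By Lagrange's theorem the order of any subgroup divides 36; the divisors of 36 are 1, 2, 3, 4, 6, 9, 12, 18, 36.

Answer: 1, 2, 3, 4, 6, 9, 12, 18, 36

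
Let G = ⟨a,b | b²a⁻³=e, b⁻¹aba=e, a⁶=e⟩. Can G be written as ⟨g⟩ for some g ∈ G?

Every cyclic group is abelian. But a·b = ab while b·a = a²b⁻¹, so a·b ≠ b·a and G is not abelian. Hence G is not cyclic.

Answer: No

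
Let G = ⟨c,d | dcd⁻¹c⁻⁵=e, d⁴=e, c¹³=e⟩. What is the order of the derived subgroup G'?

G' = [G, G] is generated by all commutators. The generator-pair commutators are: [c, d] = c⁹.
The subgroup they normally generate is {e, c, c², c³, c⁴, c⁵, c⁶, c⁷, c⁸, c⁹, c¹⁰, c¹¹, c¹²}, of order 13.
Check: |G/G'| = 52/13 = 4 is the order of the abelianisation.

Answer: 13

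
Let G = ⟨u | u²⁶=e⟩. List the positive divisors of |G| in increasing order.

|G| = 26 = 2 · 13. By Lagrange's theorem the order of any subgroup divides 26; the divisors of 26 are 1, 2, 13, 26.

Answer: 1, 2, 13, 26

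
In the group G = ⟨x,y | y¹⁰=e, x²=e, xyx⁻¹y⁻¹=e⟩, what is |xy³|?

Compute successive powers until reaching e:
  (xy³)¹ = xy³, (xy³)² = y⁶, (xy³)³ = xy⁹, (xy³)⁴ = y², (xy³)⁵ = xy⁵, (xy³)⁶ = y⁸, (xy³)⁷ = xy, (xy³)⁸ = y⁴, (xy³)⁹ = xy⁷, (xy³)¹⁰ = e.
The smallest positive k with (xy³)ᵏ = e is 10.

Answer: 10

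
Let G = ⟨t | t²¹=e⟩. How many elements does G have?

G is generated by a single element, so G is cyclic. The relator gives t²¹ = e and no smaller power is forced to be e, so the 21 powers {e, t, t², t³, t⁴, t⁵, t⁶, t⁷, t⁸, t⁹, t²⁰, t¹², t¹³, t¹¹, t¹⁰, t¹⁴, t¹⁵, t¹⁶, t¹⁷, t¹⁸, t¹⁹} are distinct. Hence |G| = 21.

Answer: 21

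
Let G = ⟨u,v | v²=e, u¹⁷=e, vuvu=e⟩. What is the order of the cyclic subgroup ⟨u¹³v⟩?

|⟨u¹³v⟩| equals the order of u¹³v. Compute successive powers until reaching e:
  (u¹³v)¹ = u¹³v, (u¹³v)² = e.
The smallest positive k with (u¹³v)ᵏ = e is 2, so |⟨u¹³v⟩| = 2.

Answer: 2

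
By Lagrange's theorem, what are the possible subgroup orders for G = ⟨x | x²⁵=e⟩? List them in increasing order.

|G| = 25 = 5². By Lagrange's theorem the order of any subgroup divides 25; the divisors of 25 are 1, 5, 25.

Answer: 1, 5, 25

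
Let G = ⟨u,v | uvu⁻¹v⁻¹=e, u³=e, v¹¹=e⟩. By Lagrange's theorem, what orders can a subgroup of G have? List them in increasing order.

|G| = 33 = 3 · 11. By Lagrange's theorem the order of any subgroup divides 33; the divisors of 33 are 1, 3, 11, 33.

Answer: 1, 3, 11, 33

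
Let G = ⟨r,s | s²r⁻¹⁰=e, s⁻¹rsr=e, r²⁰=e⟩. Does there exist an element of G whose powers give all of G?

Every cyclic group is abelian. But r·s = rs while s·r = r⁹s⁻¹, so r·s ≠ s·r and G is not abelian. Hence G is not cyclic.

Answer: No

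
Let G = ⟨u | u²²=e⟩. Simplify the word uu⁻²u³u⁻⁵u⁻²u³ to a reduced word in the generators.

Multiply left to right, reducing at each step:
  u · u⁻² = u²¹
  (u²¹) · u³ = u²
  (u²) · u⁻⁵ = u¹⁹
  (u¹⁹) · u⁻² = u¹⁷
  (u¹⁷) · u³ = u²⁰

Answer: u²⁰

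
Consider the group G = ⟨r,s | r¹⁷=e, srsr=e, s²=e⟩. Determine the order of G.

Enumerate words in the generators, reducing via the relations: the distinct elements are
  {e, r, s, rs, r², r³, r⁴, r⁵, r⁶, r⁷, r⁸, r⁹, r²s, r³s, r¹², r¹³, r¹¹, r¹⁰, r¹⁴, r¹⁵, r¹⁶, r⁴s, r⁵s, r⁶s, r⁷s, r⁸s, r⁹s, r¹²s, r¹³s, r¹¹s, r¹⁰s, r¹⁴s, r¹⁵s, r¹⁶s}.
No further products give new elements, so |G| = 34.

Answer: 34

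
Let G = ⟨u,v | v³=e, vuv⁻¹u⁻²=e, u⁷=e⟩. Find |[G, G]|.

G' = [G, G] is generated by all commutators. The generator-pair commutators are: [u, v] = u⁶.
The subgroup they normally generate is {e, u, u², u³, u⁴, u⁵, u⁶}, of order 7.
Check: |G/G'| = 21/7 = 3 is the order of the abelianisation.

Answer: 7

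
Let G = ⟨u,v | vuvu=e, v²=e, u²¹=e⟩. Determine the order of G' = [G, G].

G' = [G, G] is generated by all commutators. The generator-pair commutators are: [u, v] = u².
The subgroup they normally generate is {e, u, u², u³, u⁴, u⁵, u⁶, u⁷, u⁸, u⁹, u¹⁰, u¹¹, u¹², u¹³, u¹⁴, u¹⁵, u¹⁶, u¹⁷, u¹⁸, u¹⁹, u²⁰}, of order 21.
Check: |G/G'| = 42/21 = 2 is the order of the abelianisation.

Answer: 21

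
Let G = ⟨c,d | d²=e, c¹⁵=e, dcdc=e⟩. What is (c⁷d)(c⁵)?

Compute (c⁷d) · (c⁵) by multiplying left to right and reducing via the relations at each step:
  (c⁷d) · c⁵ = c²d

Answer: c²d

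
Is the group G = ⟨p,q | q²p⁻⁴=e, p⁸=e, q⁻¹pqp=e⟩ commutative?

p·q = pq but q·p = p³q⁻¹, so p·q ≠ q·p and G is not abelian.

Answer: No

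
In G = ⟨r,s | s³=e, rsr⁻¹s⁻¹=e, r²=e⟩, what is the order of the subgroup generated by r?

|⟨r⟩| equals the order of r. Compute successive powers until reaching e:
  r¹ = r, r² = e.
The smallest positive k with rᵏ = e is 2, so |⟨r⟩| = 2.

Answer: 2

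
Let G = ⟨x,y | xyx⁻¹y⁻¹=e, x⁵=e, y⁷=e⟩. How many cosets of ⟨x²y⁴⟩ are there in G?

First find ord(x²y⁴) by computing successive powers:
  (x²y⁴)¹ = x²y⁴, (x²y⁴)² = x⁴y, (x²y⁴)³ = xy⁵, (x²y⁴)⁴ = x³y², (x²y⁴)⁵ = y⁶, (x²y⁴)⁶ = x²y³, (x²y⁴)⁷ = x⁴, (x²y⁴)⁸ = xy⁴, (x²y⁴)⁹ = x³y, (x²y⁴)¹⁰ = y⁵, (x²y⁴)¹¹ = x²y², (x²y⁴)¹² = x⁴y⁶, (x²y⁴)¹³ = xy³, (x²y⁴)¹⁴ = x³, (x²y⁴)¹⁵ = y⁴, (x²y⁴)¹⁶ = x²y, (x²y⁴)¹⁷ = x⁴y⁵, (x²y⁴)¹⁸ = xy², (x²y⁴)¹⁹ = x³y⁶, (x²y⁴)²⁰ = y³, (x²y⁴)²¹ = x², (x²y⁴)²² = x⁴y⁴, (x²y⁴)²³ = xy, (x²y⁴)²⁴ = x³y⁵, (x²y⁴)²⁵ = y², (x²y⁴)²⁶ = x²y⁶, (x²y⁴)²⁷ = x⁴y³, (x²y⁴)²⁸ = x, (x²y⁴)²⁹ = x³y⁴, (x²y⁴)³⁰ = y, (x²y⁴)³¹ = x²y⁵, (x²y⁴)³² = x⁴y², (x²y⁴)³³ = xy⁶, (x²y⁴)³⁴ = x³y³, (x²y⁴)³⁵ = e.
So |⟨x²y⁴⟩| = ord(x²y⁴) = 35. With |G| = 35, by Lagrange [G : ⟨x²y⁴⟩] = 35/35 = 1.

Answer: 1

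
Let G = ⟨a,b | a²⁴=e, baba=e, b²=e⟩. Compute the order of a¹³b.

Compute successive powers until reaching e:
  (a¹³b)¹ = a¹³b, (a¹³b)² = e.
The smallest positive k with (a¹³b)ᵏ = e is 2.

Answer: 2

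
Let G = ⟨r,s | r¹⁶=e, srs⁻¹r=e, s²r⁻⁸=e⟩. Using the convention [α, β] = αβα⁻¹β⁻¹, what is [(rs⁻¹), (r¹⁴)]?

[(rs⁻¹), (r¹⁴)] = (rs⁻¹)·(r¹⁴)·(rs⁻¹)⁻¹·(r¹⁴)⁻¹.
  (rs⁻¹) · (r¹⁴) = r³s⁻¹
  (r³s⁻¹) · (rs) = r²
  (r²) · (r²) = r⁴

Answer: r⁴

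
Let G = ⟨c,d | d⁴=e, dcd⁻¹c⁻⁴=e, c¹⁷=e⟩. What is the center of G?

An element z ∈ Z(G) iff z commutes with every generator.
For example e is central: e·c = c = c·e; e·d = d = d·e.
Whereas c ∉ Z(G) since c·d = cd ≠ c⁴d = d·c.
Checking each of the 68 elements this way gives Z(G) = {e}, of order 1.

Answer: {e}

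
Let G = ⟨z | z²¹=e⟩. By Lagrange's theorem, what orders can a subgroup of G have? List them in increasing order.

|G| = 21 = 3 · 7. By Lagrange's theorem the order of any subgroup divides 21; the divisors of 21 are 1, 3, 7, 21.

Answer: 1, 3, 7, 21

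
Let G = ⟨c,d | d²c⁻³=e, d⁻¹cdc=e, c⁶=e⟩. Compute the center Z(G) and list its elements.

An element z ∈ Z(G) iff z commutes with every generator.
For example c³ is central: (c³)·c = c⁴ = c·(c³); (c³)·d = d⁻¹ = d·(c³).
Whereas c ∉ Z(G) since c·d = cd ≠ c²d⁻¹ = d·c.
Checking each of the 12 elements this way gives Z(G) = {e, c³}, of order 2.

Answer: {e, c³}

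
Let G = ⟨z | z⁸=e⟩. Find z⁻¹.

The order of z is 8 (smallest k with zᵏ = e), so z⁻¹ = z⁷ = z⁷.
Check: z · (z⁷) → z · z⁷ = e, giving e as required.

Answer: z⁷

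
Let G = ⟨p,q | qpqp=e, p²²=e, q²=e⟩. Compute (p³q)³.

Compute successive powers of (p³q), reducing at each step:
  (p³q)²: (p³q) · p³ = q;   q · q = e
  (p³q)³: e · p³ = p³;   (p³) · q = p³q

Answer: p³q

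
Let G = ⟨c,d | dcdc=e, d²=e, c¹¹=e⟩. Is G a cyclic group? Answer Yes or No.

Every cyclic group is abelian. But c·d = cd while d·c = c¹⁰d, so c·d ≠ d·c and G is not abelian. Hence G is not cyclic.

Answer: No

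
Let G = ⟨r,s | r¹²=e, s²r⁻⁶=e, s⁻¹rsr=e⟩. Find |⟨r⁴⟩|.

|⟨r⁴⟩| equals the order of r⁴. Compute successive powers until reaching e:
  (r⁴)¹ = r⁴, (r⁴)² = r⁸, (r⁴)³ = e.
The smallest positive k with (r⁴)ᵏ = e is 3, so |⟨r⁴⟩| = 3.

Answer: 3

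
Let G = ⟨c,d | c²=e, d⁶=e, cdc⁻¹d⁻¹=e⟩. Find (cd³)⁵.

Compute successive powers of (cd³), reducing at each step:
  (cd³)²: (cd³) · c = d³;   (d³) · d³ = e
  (cd³)³: e · c = c;   c · d³ = cd³
  (cd³)⁴: (cd³) · c = d³;   (d³) · d³ = e
  (cd³)⁵: e · c = c;   c · d³ = cd³

Answer: cd³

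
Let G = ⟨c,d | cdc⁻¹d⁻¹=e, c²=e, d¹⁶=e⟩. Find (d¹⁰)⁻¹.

The order of (d¹⁰) is 8 (smallest k with (d¹⁰)ᵏ = e), so (d¹⁰)⁻¹ = (d¹⁰)⁷ = d⁶.
Check: (d¹⁰) · (d⁶) → (d¹⁰) · d⁶ = e, giving e as required.

Answer: d⁶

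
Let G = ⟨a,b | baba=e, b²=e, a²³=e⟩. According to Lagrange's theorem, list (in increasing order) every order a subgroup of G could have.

|G| = 46 = 2 · 23. By Lagrange's theorem the order of any subgroup divides 46; the divisors of 46 are 1, 2, 23, 46.

Answer: 1, 2, 23, 46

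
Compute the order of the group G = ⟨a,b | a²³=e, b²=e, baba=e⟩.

Enumerate words in the generators, reducing via the relations: the distinct elements are
  {a, b, e, ab, a², a³, a⁴, a⁵, a⁶, a⁷, a⁸, a⁹, a²b, a²², a²¹, a²⁰, a³b, a¹², a¹³, a¹¹, a¹⁰, a¹⁴, a¹⁵, a¹⁶, a¹⁷, a¹⁸, a¹⁹, a⁴b, a⁵b, a⁶b, a⁷b, a⁸b, a⁹b, a²²b, a²¹b, a²⁰b, a¹²b, a¹³b, a¹¹b, a¹⁰b, a¹⁴b, a¹⁵b, a¹⁶b, a¹⁷b, a¹⁸b, a¹⁹b}.
No further products give new elements, so |G| = 46.

Answer: 46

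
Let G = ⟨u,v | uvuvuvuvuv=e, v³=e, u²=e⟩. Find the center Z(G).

An element z ∈ Z(G) iff z commutes with every generator.
For example e is central: e·u = u = u·e; e·v = v = v·e.
Whereas u ∉ Z(G) since u·v = uv ≠ vu = v·u.
Checking each of the 60 elements this way gives Z(G) = {e}, of order 1.

Answer: {e}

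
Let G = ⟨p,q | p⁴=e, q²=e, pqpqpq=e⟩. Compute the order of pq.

Compute successive powers until reaching e:
  (pq)¹ = pq, (pq)² = qp³, (pq)³ = e.
The smallest positive k with (pq)ᵏ = e is 3.

Answer: 3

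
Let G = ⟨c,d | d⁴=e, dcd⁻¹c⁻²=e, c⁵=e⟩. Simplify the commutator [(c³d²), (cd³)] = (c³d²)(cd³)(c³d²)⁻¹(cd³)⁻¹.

[(c³d²), (cd³)] = (c³d²)·(cd³)·(c³d²)⁻¹·(cd³)⁻¹.
  (c³d²) · (cd³) = c²d
  (c²d) · (c³d²) = c³d³
  (c³d³) · (c³d) = c²

Answer: c²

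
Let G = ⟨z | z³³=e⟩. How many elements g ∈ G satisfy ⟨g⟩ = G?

G is cyclic of order 33. An element generates G iff its order is 33, and a cyclic group of order 33 has exactly φ(33) = 20 such elements.

Answer: 20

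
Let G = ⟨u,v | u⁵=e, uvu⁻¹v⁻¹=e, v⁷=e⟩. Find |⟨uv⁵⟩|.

|⟨uv⁵⟩| equals the order of uv⁵. Compute successive powers until reaching e:
  (uv⁵)¹ = uv⁵, (uv⁵)² = u²v³, (uv⁵)³ = u³v, (uv⁵)⁴ = u⁴v⁶, (uv⁵)⁵ = v⁴, (uv⁵)⁶ = uv², (uv⁵)⁷ = u², (uv⁵)⁸ = u³v⁵, (uv⁵)⁹ = u⁴v³, (uv⁵)¹⁰ = v, (uv⁵)¹¹ = uv⁶, (uv⁵)¹² = u²v⁴, (uv⁵)¹³ = u³v², (uv⁵)¹⁴ = u⁴, (uv⁵)¹⁵ = v⁵, (uv⁵)¹⁶ = uv³, (uv⁵)¹⁷ = u²v, (uv⁵)¹⁸ = u³v⁶, (uv⁵)¹⁹ = u⁴v⁴, (uv⁵)²⁰ = v², (uv⁵)²¹ = u, (uv⁵)²² = u²v⁵, (uv⁵)²³ = u³v³, (uv⁵)²⁴ = u⁴v, (uv⁵)²⁵ = v⁶, (uv⁵)²⁶ = uv⁴, (uv⁵)²⁷ = u²v², (uv⁵)²⁸ = u³, (uv⁵)²⁹ = u⁴v⁵, (uv⁵)³⁰ = v³, (uv⁵)³¹ = uv, (uv⁵)³² = u²v⁶, (uv⁵)³³ = u³v⁴, (uv⁵)³⁴ = u⁴v², (uv⁵)³⁵ = e.
The smallest positive k with (uv⁵)ᵏ = e is 35, so |⟨uv⁵⟩| = 35.

Answer: 35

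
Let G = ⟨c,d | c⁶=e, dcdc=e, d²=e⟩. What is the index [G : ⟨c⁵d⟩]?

First find ord(c⁵d) by computing successive powers:
  (c⁵d)¹ = c⁵d, (c⁵d)² = e.
So |⟨c⁵d⟩| = ord(c⁵d) = 2. With |G| = 12, by Lagrange [G : ⟨c⁵d⟩] = 12/2 = 6.

Answer: 6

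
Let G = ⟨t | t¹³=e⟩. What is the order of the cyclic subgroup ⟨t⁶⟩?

|⟨t⁶⟩| equals the order of t⁶. Compute successive powers until reaching e:
  (t⁶)¹ = t⁶, (t⁶)² = t¹², (t⁶)³ = t⁵, (t⁶)⁴ = t¹¹, (t⁶)⁵ = t⁴, (t⁶)⁶ = t¹⁰, (t⁶)⁷ = t³, (t⁶)⁸ = t⁹, (t⁶)⁹ = t², (t⁶)¹⁰ = t⁸, (t⁶)¹¹ = t, (t⁶)¹² = t⁷, (t⁶)¹³ = e.
The smallest positive k with (t⁶)ᵏ = e is 13, so |⟨t⁶⟩| = 13.

Answer: 13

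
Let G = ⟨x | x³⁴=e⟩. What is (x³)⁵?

Compute successive powers of (x³), reducing at each step:
  (x³)²: (x³) · x³ = x⁶
  (x³)³: (x⁶) · x³ = x⁹
  (x³)⁴: (x⁹) · x³ = x¹²
  (x³)⁵: (x¹²) · x³ = x¹⁵

Answer: x¹⁵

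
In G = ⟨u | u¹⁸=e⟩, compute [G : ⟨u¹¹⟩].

First find ord(u¹¹) by computing successive powers:
  (u¹¹)¹ = u¹¹, (u¹¹)² = u⁴, (u¹¹)³ = u¹⁵, (u¹¹)⁴ = u⁸, (u¹¹)⁵ = u, (u¹¹)⁶ = u¹², (u¹¹)⁷ = u⁵, (u¹¹)⁸ = u¹⁶, (u¹¹)⁹ = u⁹, (u¹¹)¹⁰ = u², (u¹¹)¹¹ = u¹³, (u¹¹)¹² = u⁶, (u¹¹)¹³ = u¹⁷, (u¹¹)¹⁴ = u¹⁰, (u¹¹)¹⁵ = u³, (u¹¹)¹⁶ = u¹⁴, (u¹¹)¹⁷ = u⁷, (u¹¹)¹⁸ = e.
So |⟨u¹¹⟩| = ord(u¹¹) = 18. With |G| = 18, by Lagrange [G : ⟨u¹¹⟩] = 18/18 = 1.

Answer: 1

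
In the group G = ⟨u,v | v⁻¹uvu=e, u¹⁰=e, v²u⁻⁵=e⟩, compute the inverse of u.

The order of u is 10 (smallest k with uᵏ = e), so u⁻¹ = u⁹ = u⁹.
Check: u · (u⁹) → u · u⁹ = e, giving e as required.

Answer: u⁹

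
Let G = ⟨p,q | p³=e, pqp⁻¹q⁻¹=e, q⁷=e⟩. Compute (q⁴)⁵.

Compute successive powers of (q⁴), reducing at each step:
  (q⁴)²: (q⁴) · q⁴ = q
  (q⁴)³: q · q⁴ = q⁵
  (q⁴)⁴: (q⁵) · q⁴ = q²
  (q⁴)⁵: (q²) · q⁴ = q⁶

Answer: q⁶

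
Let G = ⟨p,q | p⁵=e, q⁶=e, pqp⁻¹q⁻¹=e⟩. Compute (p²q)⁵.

Compute successive powers of (p²q), reducing at each step:
  (p²q)²: (p²q) · p² = p⁴q;   (p⁴q) · q = p⁴q²
  (p²q)³: (p⁴q²) · p² = pq²;   (pq²) · q = pq³
  (p²q)⁴: (pq³) · p² = p³q³;   (p³q³) · q = p³q⁴
  (p²q)⁵: (p³q⁴) · p² = q⁴;   (q⁴) · q = q⁵

Answer: q⁵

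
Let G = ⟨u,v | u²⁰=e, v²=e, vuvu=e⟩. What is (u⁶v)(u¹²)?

Compute (u⁶v) · (u¹²) by multiplying left to right and reducing via the relations at each step:
  (u⁶v) · u¹² = u¹⁴v

Answer: u¹⁴v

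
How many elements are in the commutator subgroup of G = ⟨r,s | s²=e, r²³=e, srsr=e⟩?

G' = [G, G] is generated by all commutators. The generator-pair commutators are: [r, s] = r².
The subgroup they normally generate is {e, r, r², r³, r⁴, r⁵, r⁶, r⁷, r⁸, r⁹, r¹⁰, r¹¹, r¹², r¹³, r¹⁴, r¹⁵, r¹⁶, r¹⁷, r¹⁸, r¹⁹, r²⁰, r²¹, r²²}, of order 23.
Check: |G/G'| = 46/23 = 2 is the order of the abelianisation.

Answer: 23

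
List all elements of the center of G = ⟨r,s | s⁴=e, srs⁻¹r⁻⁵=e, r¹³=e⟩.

An element z ∈ Z(G) iff z commutes with every generator.
For example e is central: e·r = r = r·e; e·s = s = s·e.
Whereas r ∉ Z(G) since r·s = rs ≠ r⁵s = s·r.
Checking each of the 52 elements this way gives Z(G) = {e}, of order 1.

Answer: {e}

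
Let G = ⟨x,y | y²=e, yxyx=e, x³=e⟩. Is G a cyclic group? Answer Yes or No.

Every cyclic group is abelian. But x·y = xy while y·x = x²y, so x·y ≠ y·x and G is not abelian. Hence G is not cyclic.

Answer: No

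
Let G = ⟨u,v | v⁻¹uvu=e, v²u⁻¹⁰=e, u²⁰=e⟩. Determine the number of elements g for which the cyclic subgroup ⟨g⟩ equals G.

⟨g⟩ = G would require ord(g) = |G| = 40, but the maximum element order in G is 20 < 40. So G is not cyclic and no single element generates it: the count is 0.

Answer: 0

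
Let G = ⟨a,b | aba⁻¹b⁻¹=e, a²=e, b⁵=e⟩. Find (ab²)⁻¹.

The order of (ab²) is 10 (smallest k with (ab²)ᵏ = e), so (ab²)⁻¹ = (ab²)⁹ = ab³.
Check: (ab²) · (ab³) → (ab²) · a = b²;   (b²) · b³ = e, giving e as required.

Answer: ab³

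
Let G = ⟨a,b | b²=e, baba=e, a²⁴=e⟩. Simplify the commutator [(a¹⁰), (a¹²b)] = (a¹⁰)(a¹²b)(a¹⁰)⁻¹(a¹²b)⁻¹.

[(a¹⁰), (a¹²b)] = (a¹⁰)·(a¹²b)·(a¹⁰)⁻¹·(a¹²b)⁻¹.
  (a¹⁰) · (a¹²b) = a²²b
  (a²²b) · (a¹⁴) = a⁸b
  (a⁸b) · (a¹²b) = a²⁰

Answer: a²⁰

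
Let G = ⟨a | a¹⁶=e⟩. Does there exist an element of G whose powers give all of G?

|G| = 16. The element a has order 16 (its powers give 16 distinct elements), so ⟨a⟩ = G and G is cyclic.

Answer: Yes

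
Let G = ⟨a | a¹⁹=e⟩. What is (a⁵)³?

Compute successive powers of (a⁵), reducing at each step:
  (a⁵)²: (a⁵) · a⁵ = a¹⁰
  (a⁵)³: (a¹⁰) · a⁵ = a¹⁵

Answer: a¹⁵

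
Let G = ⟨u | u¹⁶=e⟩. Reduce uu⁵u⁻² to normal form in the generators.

Multiply left to right, reducing at each step:
  u · u⁵ = u⁶
  (u⁶) · u⁻² = u⁴

Answer: u⁴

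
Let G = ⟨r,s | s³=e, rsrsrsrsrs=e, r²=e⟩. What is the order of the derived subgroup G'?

G' = [G, G] is generated by all commutators. The generator-pair commutators are: [r, s] = rsrs².
The subgroup they normally generate is {e, r, s, s², rs, rsr, rsrs, rsrsr, s²rs²r, s²rs², s²r, rs², sr, srs, srsr, rs²rs²r, rs²rs², rs²r, s²rs, s²rsr, s²rsrs, srs²rs², srs²r, srs², rsrs², rs²rs, rs²rsr, rs²rsrs, rsrs²rs², rsrs²r, s²rs²rs, rsrs²rs, rsrs²rsr, rsrs²rsrs, s²rs²rsrs², s²rs²rsr, s²rs²rsrs, s²rsrs²rs², s²rsrs²r, s²rsrs², srsrs², srs²rs, srs²rsr, srs²rsrs, srsrs²rs², srsrs²r, srsrs²rs, rs²rsrs²rs², rs²rsrs²r, rs²rsrs², s²rsrs²rs, s²rsrs²rsr, srs²rsrs²r, srs²rsrs², rs²rsrs²rs, rs²rsrs²rsr, rsrs²rsrs²r, rsrs²rsrs², rsrs²rsrs²rs, srs²rsrs²rs}, of order 60.
Check: |G/G'| = 60/60 = 1 is the order of the abelianisation.

Answer: 60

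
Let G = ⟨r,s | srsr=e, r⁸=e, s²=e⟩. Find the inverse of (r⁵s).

The order of (r⁵s) is 2 (smallest k with (r⁵s)ᵏ = e), so (r⁵s)⁻¹ = (r⁵s)¹ = r⁵s.
Check: (r⁵s) · (r⁵s) → (r⁵s) · r⁵ = s;   s · s = e, giving e as required.

Answer: r⁵s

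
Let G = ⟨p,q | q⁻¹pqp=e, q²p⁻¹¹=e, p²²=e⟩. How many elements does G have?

Enumerate words in the generators, reducing via the relations: the distinct elements are
  {e, p, q, pq, p², p³, p⁴, p⁵, p⁶, p⁷, p⁸, p⁹, p²q, p²¹, p²⁰, p³q, p¹², p¹³, p¹¹, p¹⁰, p¹⁴, p¹⁵, p¹⁶, p¹⁷, p¹⁸, p¹⁹, p⁴q, p⁵q, p⁶q, p⁷q, p⁸q, p⁹q, q⁻¹, pq⁻¹, p¹⁰q, p²q⁻¹, p³q⁻¹, p⁴q⁻¹, p⁵q⁻¹, p⁶q⁻¹, p⁷q⁻¹, p⁸q⁻¹, p⁹q⁻¹, p¹⁰q⁻¹}.
No further products give new elements, so |G| = 44.

Answer: 44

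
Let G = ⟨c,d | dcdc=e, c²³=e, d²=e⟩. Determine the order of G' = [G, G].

G' = [G, G] is generated by all commutators. The generator-pair commutators are: [c, d] = c².
The subgroup they normally generate is {e, c, c², c³, c⁴, c⁵, c⁶, c⁷, c⁸, c⁹, c¹⁰, c¹¹, c¹², c¹³, c¹⁴, c¹⁵, c¹⁶, c¹⁷, c¹⁸, c¹⁹, c²⁰, c²¹, c²²}, of order 23.
Check: |G/G'| = 46/23 = 2 is the order of the abelianisation.

Answer: 23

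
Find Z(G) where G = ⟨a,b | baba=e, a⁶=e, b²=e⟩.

An element z ∈ Z(G) iff z commutes with every generator.
For example a³ is central: (a³)·a = a⁴ = a·(a³); (a³)·b = a³b = b·(a³).
Whereas a ∉ Z(G) since a·b = ab ≠ a⁵b = b·a.
Checking each of the 12 elements this way gives Z(G) = {e, a³}, of order 2.

Answer: {e, a³}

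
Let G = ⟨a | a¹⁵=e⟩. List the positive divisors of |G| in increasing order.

|G| = 15 = 3 · 5. By Lagrange's theorem the order of any subgroup divides 15; the divisors of 15 are 1, 3, 5, 15.

Answer: 1, 3, 5, 15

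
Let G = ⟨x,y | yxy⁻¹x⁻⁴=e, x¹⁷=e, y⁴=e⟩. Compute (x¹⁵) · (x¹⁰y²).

Compute (x¹⁵) · (x¹⁰y²) by multiplying left to right and reducing via the relations at each step:
  (x¹⁵) · x¹⁰ = x⁸
  (x⁸) · y² = x⁸y²

Answer: x⁸y²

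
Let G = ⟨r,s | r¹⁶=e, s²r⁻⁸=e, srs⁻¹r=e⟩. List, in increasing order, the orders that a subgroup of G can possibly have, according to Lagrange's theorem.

|G| = 32 = 2⁵. By Lagrange's theorem the order of any subgroup divides 32; the divisors of 32 are 1, 2, 4, 8, 16, 32.

Answer: 1, 2, 4, 8, 16, 32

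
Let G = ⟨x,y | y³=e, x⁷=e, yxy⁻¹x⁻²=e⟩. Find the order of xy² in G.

Compute successive powers until reaching e:
  (xy²)¹ = xy², (xy²)² = x⁵y, (xy²)³ = e.
The smallest positive k with (xy²)ᵏ = e is 3.

Answer: 3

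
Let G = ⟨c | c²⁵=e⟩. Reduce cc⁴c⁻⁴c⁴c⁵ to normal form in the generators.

Multiply left to right, reducing at each step:
  c · c⁴ = c⁵
  (c⁵) · c⁻⁴ = c
  c · c⁴ = c⁵
  (c⁵) · c⁵ = c¹⁰

Answer: c¹⁰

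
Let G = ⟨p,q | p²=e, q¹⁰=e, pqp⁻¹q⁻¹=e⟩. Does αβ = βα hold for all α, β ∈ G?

Each pair of generators commutes: p·q = pq = q·p. Since the generators pairwise commute, every element of G commutes with every other, so G is abelian.

Answer: Yes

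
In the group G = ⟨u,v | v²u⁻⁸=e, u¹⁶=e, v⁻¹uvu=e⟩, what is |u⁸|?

Compute successive powers until reaching e:
  (u⁸)¹ = u⁸, (u⁸)² = e.
The smallest positive k with (u⁸)ᵏ = e is 2.

Answer: 2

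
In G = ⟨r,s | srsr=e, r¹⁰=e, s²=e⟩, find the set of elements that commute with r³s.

⟨r³s⟩ ⊆ C_G(r³s) since powers of r³s commute with r³s; so |C_G(r³s)| ≥ |⟨r³s⟩| = 2.
By orbit–stabilizer, |C_G(r³s)| = |G| / |conj. class of r³s| = 20 / 5 = 4.
The 4 elements commuting with r³s are {e, r⁵, r³s, r⁸s}.

Answer: {e, r⁵, r³s, r⁸s}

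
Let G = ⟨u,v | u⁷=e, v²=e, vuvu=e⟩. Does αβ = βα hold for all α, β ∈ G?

u·v = uv but v·u = u⁶v, so u·v ≠ v·u and G is not abelian.

Answer: No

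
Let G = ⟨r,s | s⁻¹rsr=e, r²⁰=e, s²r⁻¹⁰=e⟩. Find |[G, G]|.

G' = [G, G] is generated by all commutators. The generator-pair commutators are: [r, s] = r².
The subgroup they normally generate is {e, r², r⁴, r⁶, r⁸, r¹⁰, r¹², r¹⁴, r¹⁶, r¹⁸}, of order 10.
Check: |G/G'| = 40/10 = 4 is the order of the abelianisation.

Answer: 10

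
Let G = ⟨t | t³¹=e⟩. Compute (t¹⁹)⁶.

Compute successive powers of (t¹⁹), reducing at each step:
  (t¹⁹)²: (t¹⁹) · t¹⁹ = t⁷
  (t¹⁹)³: (t⁷) · t¹⁹ = t²⁶
  (t¹⁹)⁴: (t²⁶) · t¹⁹ = t¹⁴
  (t¹⁹)⁵: (t¹⁴) · t¹⁹ = t²
  (t¹⁹)⁶: (t²) · t¹⁹ = t²¹

Answer: t²¹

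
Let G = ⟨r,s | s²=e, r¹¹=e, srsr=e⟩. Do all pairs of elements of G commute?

r·s = rs but s·r = r¹⁰s, so r·s ≠ s·r and G is not abelian.

Answer: No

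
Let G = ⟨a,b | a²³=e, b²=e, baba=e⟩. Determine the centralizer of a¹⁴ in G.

⟨a¹⁴⟩ ⊆ C_G(a¹⁴) since powers of a¹⁴ commute with a¹⁴; so |C_G(a¹⁴)| ≥ |⟨a¹⁴⟩| = 23.
By orbit–stabilizer, |C_G(a¹⁴)| = |G| / |conj. class of a¹⁴| = 46 / 2 = 23.
The 23 elements commuting with a¹⁴ are {e, a, a², a³, a⁴, a⁵, a⁶, a⁷, a⁸, a⁹, a¹⁰, a¹¹, a¹², a¹³, a¹⁴, a¹⁵, a¹⁶, a¹⁷, a¹⁸, a¹⁹, a²⁰, a²¹, a²²}.

Answer: {e, a, a², a³, a⁴, a⁵, a⁶, a⁷, a⁸, a⁹, a¹⁰, a¹¹, a¹², a¹³, a¹⁴, a¹⁵, a¹⁶, a¹⁷, a¹⁸, a¹⁹, a²⁰, a²¹, a²²}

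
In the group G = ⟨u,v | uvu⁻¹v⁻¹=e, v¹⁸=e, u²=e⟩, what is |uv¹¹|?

Compute successive powers until reaching e:
  (uv¹¹)¹ = uv¹¹, (uv¹¹)² = v⁴, (uv¹¹)³ = uv¹⁵, (uv¹¹)⁴ = v⁸, (uv¹¹)⁵ = uv, (uv¹¹)⁶ = v¹², (uv¹¹)⁷ = uv⁵, (uv¹¹)⁸ = v¹⁶, (uv¹¹)⁹ = uv⁹, (uv¹¹)¹⁰ = v², (uv¹¹)¹¹ = uv¹³, (uv¹¹)¹² = v⁶, (uv¹¹)¹³ = uv¹⁷, (uv¹¹)¹⁴ = v¹⁰, (uv¹¹)¹⁵ = uv³, (uv¹¹)¹⁶ = v¹⁴, (uv¹¹)¹⁷ = uv⁷, (uv¹¹)¹⁸ = e.
The smallest positive k with (uv¹¹)ᵏ = e is 18.

Answer: 18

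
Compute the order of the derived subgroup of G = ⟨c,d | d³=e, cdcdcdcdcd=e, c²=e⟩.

G' = [G, G] is generated by all commutators. The generator-pair commutators are: [c, d] = cdcd².
The subgroup they normally generate is {e, c, d, d², cd, cdc, cdcd, cdcdc, d²cd²c, d²cd², d²c, cd², dc, dcd, dcdc, cd²cd²c, cd²cd², cd²c, d²cd, d²cdc, d²cdcd, dcd²cd², dcd²c, dcd², cdcd², cd²cd, cd²cdc, cd²cdcd, cdcd²cd², cdcd²c, d²cd²cd, cdcd²cd, cdcd²cdc, cdcd²cdcd, d²cd²cdcd², d²cd²cdc, d²cd²cdcd, d²cdcd²cd², d²cdcd²c, d²cdcd², dcdcd², dcd²cd, dcd²cdc, dcd²cdcd, dcdcd²cd², dcdcd²c, dcdcd²cd, cd²cdcd²cd², cd²cdcd²c, cd²cdcd², d²cdcd²cd, d²cdcd²cdc, dcd²cdcd²c, dcd²cdcd², cd²cdcd²cd, cd²cdcd²cdc, cdcd²cdcd²c, cdcd²cdcd², cdcd²cdcd²cd, dcd²cdcd²cd}, of order 60.
Check: |G/G'| = 60/60 = 1 is the order of the abelianisation.

Answer: 60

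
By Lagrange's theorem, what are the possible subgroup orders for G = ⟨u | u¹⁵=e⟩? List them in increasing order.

|G| = 15 = 3 · 5. By Lagrange's theorem the order of any subgroup divides 15; the divisors of 15 are 1, 3, 5, 15.

Answer: 1, 3, 5, 15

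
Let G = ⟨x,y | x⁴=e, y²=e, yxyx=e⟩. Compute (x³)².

Compute successive powers of (x³), reducing at each step:
  (x³)²: (x³) · x³ = x²

Answer: x²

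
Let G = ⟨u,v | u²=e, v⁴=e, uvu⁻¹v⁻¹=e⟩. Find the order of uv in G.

Compute successive powers until reaching e:
  (uv)¹ = uv, (uv)² = v², (uv)³ = uv³, (uv)⁴ = e.
The smallest positive k with (uv)ᵏ = e is 4.

Answer: 4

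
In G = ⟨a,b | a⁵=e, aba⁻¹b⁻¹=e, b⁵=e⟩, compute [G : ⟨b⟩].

First find ord(b) by computing successive powers:
  b¹ = b, b² = b², b³ = b³, b⁴ = b⁴, b⁵ = e.
So |⟨b⟩| = ord(b) = 5. With |G| = 25, by Lagrange [G : ⟨b⟩] = 25/5 = 5.

Answer: 5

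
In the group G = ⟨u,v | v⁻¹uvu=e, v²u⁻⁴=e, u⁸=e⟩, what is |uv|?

Compute successive powers until reaching e:
  (uv)¹ = uv, (uv)² = u⁴, (uv)³ = uv⁻¹, (uv)⁴ = e.
The smallest positive k with (uv)ᵏ = e is 4.

Answer: 4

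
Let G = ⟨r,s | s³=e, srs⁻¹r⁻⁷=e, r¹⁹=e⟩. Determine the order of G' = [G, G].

G' = [G, G] is generated by all commutators. The generator-pair commutators are: [r, s] = r¹³.
The subgroup they normally generate is {e, r, r², r³, r⁴, r⁵, r⁶, r⁷, r⁸, r⁹, r¹⁰, r¹¹, r¹², r¹³, r¹⁴, r¹⁵, r¹⁶, r¹⁷, r¹⁸}, of order 19.
Check: |G/G'| = 57/19 = 3 is the order of the abelianisation.

Answer: 19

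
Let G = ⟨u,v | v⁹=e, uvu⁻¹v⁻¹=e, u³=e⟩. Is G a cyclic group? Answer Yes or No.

|G| = 27, but the maximum element order in G is 9 < 27. No single element generates all of G, so G is not cyclic.

Answer: No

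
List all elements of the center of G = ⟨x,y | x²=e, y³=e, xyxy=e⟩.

An element z ∈ Z(G) iff z commutes with every generator.
For example e is central: e·x = x = x·e; e·y = y = y·e.
Whereas x ∉ Z(G) since x·y = xy ≠ xy² = y·x.
Checking each of the 6 elements this way gives Z(G) = {e}, of order 1.

Answer: {e}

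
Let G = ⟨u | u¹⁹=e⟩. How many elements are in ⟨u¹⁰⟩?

|⟨u¹⁰⟩| equals the order of u¹⁰. Compute successive powers until reaching e:
  (u¹⁰)¹ = u¹⁰, (u¹⁰)² = u, (u¹⁰)³ = u¹¹, (u¹⁰)⁴ = u², (u¹⁰)⁵ = u¹², (u¹⁰)⁶ = u³, (u¹⁰)⁷ = u¹³, (u¹⁰)⁸ = u⁴, (u¹⁰)⁹ = u¹⁴, (u¹⁰)¹⁰ = u⁵, (u¹⁰)¹¹ = u¹⁵, (u¹⁰)¹² = u⁶, (u¹⁰)¹³ = u¹⁶, (u¹⁰)¹⁴ = u⁷, (u¹⁰)¹⁵ = u¹⁷, (u¹⁰)¹⁶ = u⁸, (u¹⁰)¹⁷ = u¹⁸, (u¹⁰)¹⁸ = u⁹, (u¹⁰)¹⁹ = e.
The smallest positive k with (u¹⁰)ᵏ = e is 19, so |⟨u¹⁰⟩| = 19.

Answer: 19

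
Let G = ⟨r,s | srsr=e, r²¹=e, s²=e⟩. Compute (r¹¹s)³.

Compute successive powers of (r¹¹s), reducing at each step:
  (r¹¹s)²: (r¹¹s) · r¹¹ = s;   s · s = e
  (r¹¹s)³: e · r¹¹ = r¹¹;   (r¹¹) · s = r¹¹s

Answer: r¹¹s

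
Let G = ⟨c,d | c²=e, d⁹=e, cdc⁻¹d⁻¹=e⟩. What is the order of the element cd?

Compute successive powers until reaching e:
  (cd)¹ = cd, (cd)² = d², (cd)³ = cd³, (cd)⁴ = d⁴, (cd)⁵ = cd⁵, (cd)⁶ = d⁶, (cd)⁷ = cd⁷, (cd)⁸ = d⁸, (cd)⁹ = c, (cd)¹⁰ = d, (cd)¹¹ = cd², (cd)¹² = d³, (cd)¹³ = cd⁴, (cd)¹⁴ = d⁵, (cd)¹⁵ = cd⁶, (cd)¹⁶ = d⁷, (cd)¹⁷ = cd⁸, (cd)¹⁸ = e.
The smallest positive k with (cd)ᵏ = e is 18.

Answer: 18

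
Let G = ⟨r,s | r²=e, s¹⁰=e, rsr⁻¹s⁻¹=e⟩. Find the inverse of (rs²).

The order of (rs²) is 10 (smallest k with (rs²)ᵏ = e), so (rs²)⁻¹ = (rs²)⁹ = rs⁸.
Check: (rs²) · (rs⁸) → (rs²) · r = s²;   (s²) · s⁸ = e, giving e as required.

Answer: rs⁸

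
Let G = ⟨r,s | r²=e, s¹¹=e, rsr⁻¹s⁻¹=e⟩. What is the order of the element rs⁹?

Compute successive powers until reaching e:
  (rs⁹)¹ = rs⁹, (rs⁹)² = s⁷, (rs⁹)³ = rs⁵, (rs⁹)⁴ = s³, (rs⁹)⁵ = rs, (rs⁹)⁶ = s¹⁰, (rs⁹)⁷ = rs⁸, (rs⁹)⁸ = s⁶, (rs⁹)⁹ = rs⁴, (rs⁹)¹⁰ = s², (rs⁹)¹¹ = r, (rs⁹)¹² = s⁹, (rs⁹)¹³ = rs⁷, (rs⁹)¹⁴ = s⁵, (rs⁹)¹⁵ = rs³, (rs⁹)¹⁶ = s, (rs⁹)¹⁷ = rs¹⁰, (rs⁹)¹⁸ = s⁸, (rs⁹)¹⁹ = rs⁶, (rs⁹)²⁰ = s⁴, (rs⁹)²¹ = rs², (rs⁹)²² = e.
The smallest positive k with (rs⁹)ᵏ = e is 22.

Answer: 22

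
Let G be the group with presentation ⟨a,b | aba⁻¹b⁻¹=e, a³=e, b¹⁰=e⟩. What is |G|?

Enumerate words in the generators, reducing via the relations: the distinct elements are
  {a, b, e, ab, a², b², b³, b⁴, b⁵, b⁶, b⁷, b⁸, b⁹, ab², ab³, ab⁴, ab⁵, ab⁶, ab⁷, ab⁸, ab⁹, a²b, a²b², a²b³, a²b⁴, a²b⁵, a²b⁶, a²b⁷, a²b⁸, a²b⁹}.
No further products give new elements, so |G| = 30.

Answer: 30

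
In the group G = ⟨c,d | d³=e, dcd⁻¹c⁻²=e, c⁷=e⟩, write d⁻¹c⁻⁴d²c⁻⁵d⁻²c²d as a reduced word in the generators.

Multiply left to right, reducing at each step:
  (d²) · c⁻⁴ = c⁵d²
  (c⁵d²) · d² = c⁵d
  (c⁵d) · c⁻⁵ = c²d
  (c²d) · d⁻² = c²d²
  (c²d²) · c² = c³d²
  (c³d²) · d = c³

Answer: c³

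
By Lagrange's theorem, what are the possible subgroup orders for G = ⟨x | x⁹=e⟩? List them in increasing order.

|G| = 9 = 3². By Lagrange's theorem the order of any subgroup divides 9; the divisors of 9 are 1, 3, 9.

Answer: 1, 3, 9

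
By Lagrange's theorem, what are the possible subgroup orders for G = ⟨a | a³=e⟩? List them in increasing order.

|G| = 3 = 3. By Lagrange's theorem the order of any subgroup divides 3; the divisors of 3 are 1, 3.

Answer: 1, 3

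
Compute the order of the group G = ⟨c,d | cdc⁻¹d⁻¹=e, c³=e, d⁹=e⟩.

Enumerate words in the generators, reducing via the relations: the distinct elements are
  {c, d, e, cd, c², d², d³, d⁴, d⁵, d⁶, d⁷, d⁸, cd², cd³, cd⁴, cd⁵, cd⁶, cd⁷, cd⁸, c²d, c²d², c²d³, c²d⁴, c²d⁵, c²d⁶, c²d⁷, c²d⁸}.
No further products give new elements, so |G| = 27.

Answer: 27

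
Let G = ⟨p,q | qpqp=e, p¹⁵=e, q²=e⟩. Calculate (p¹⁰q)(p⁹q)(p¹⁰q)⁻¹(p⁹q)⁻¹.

[(p¹⁰q), (p⁹q)] = (p¹⁰q)·(p⁹q)·(p¹⁰q)⁻¹·(p⁹q)⁻¹.
  (p¹⁰q) · (p⁹q) = p
  p · (p¹⁰q) = p¹¹q
  (p¹¹q) · (p⁹q) = p²

Answer: p²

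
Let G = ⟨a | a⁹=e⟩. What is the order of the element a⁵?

Compute successive powers until reaching e:
  (a⁵)¹ = a⁵, (a⁵)² = a, (a⁵)³ = a⁶, (a⁵)⁴ = a², (a⁵)⁵ = a⁷, (a⁵)⁶ = a³, (a⁵)⁷ = a⁸, (a⁵)⁸ = a⁴, (a⁵)⁹ = e.
The smallest positive k with (a⁵)ᵏ = e is 9.

Answer: 9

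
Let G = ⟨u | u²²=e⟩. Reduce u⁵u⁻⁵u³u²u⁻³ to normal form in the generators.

Multiply left to right, reducing at each step:
  (u⁵) · u⁻⁵ = e
  e · u³ = u³
  (u³) · u² = u⁵
  (u⁵) · u⁻³ = u²

Answer: u²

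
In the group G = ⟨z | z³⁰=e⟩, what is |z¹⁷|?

Compute successive powers until reaching e:
  (z¹⁷)¹ = z¹⁷, (z¹⁷)² = z⁴, (z¹⁷)³ = z²¹, (z¹⁷)⁴ = z⁸, (z¹⁷)⁵ = z²⁵, (z¹⁷)⁶ = z¹², (z¹⁷)⁷ = z²⁹, (z¹⁷)⁸ = z¹⁶, (z¹⁷)⁹ = z³, (z¹⁷)¹⁰ = z²⁰, (z¹⁷)¹¹ = z⁷, (z¹⁷)¹² = z²⁴, (z¹⁷)¹³ = z¹¹, (z¹⁷)¹⁴ = z²⁸, (z¹⁷)¹⁵ = z¹⁵, (z¹⁷)¹⁶ = z², (z¹⁷)¹⁷ = z¹⁹, (z¹⁷)¹⁸ = z⁶, (z¹⁷)¹⁹ = z²³, (z¹⁷)²⁰ = z¹⁰, (z¹⁷)²¹ = z²⁷, (z¹⁷)²² = z¹⁴, (z¹⁷)²³ = z, (z¹⁷)²⁴ = z¹⁸, (z¹⁷)²⁵ = z⁵, (z¹⁷)²⁶ = z²², (z¹⁷)²⁷ = z⁹, (z¹⁷)²⁸ = z²⁶, (z¹⁷)²⁹ = z¹³, (z¹⁷)³⁰ = e.
The smallest positive k with (z¹⁷)ᵏ = e is 30.

Answer: 30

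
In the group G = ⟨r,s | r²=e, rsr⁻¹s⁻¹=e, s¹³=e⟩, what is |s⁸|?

Compute successive powers until reaching e:
  (s⁸)¹ = s⁸, (s⁸)² = s³, (s⁸)³ = s¹¹, (s⁸)⁴ = s⁶, (s⁸)⁵ = s, (s⁸)⁶ = s⁹, (s⁸)⁷ = s⁴, (s⁸)⁸ = s¹², (s⁸)⁹ = s⁷, (s⁸)¹⁰ = s², (s⁸)¹¹ = s¹⁰, (s⁸)¹² = s⁵, (s⁸)¹³ = e.
The smallest positive k with (s⁸)ᵏ = e is 13.

Answer: 13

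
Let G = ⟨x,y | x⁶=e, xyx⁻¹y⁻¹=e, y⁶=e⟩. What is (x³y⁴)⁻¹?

The order of (x³y⁴) is 6 (smallest k with (x³y⁴)ᵏ = e), so (x³y⁴)⁻¹ = (x³y⁴)⁵ = x³y².
Check: (x³y⁴) · (x³y²) → (x³y⁴) · x³ = y⁴;   (y⁴) · y² = e, giving e as required.

Answer: x³y²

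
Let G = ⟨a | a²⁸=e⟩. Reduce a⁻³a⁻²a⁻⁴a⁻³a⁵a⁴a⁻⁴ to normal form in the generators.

Multiply left to right, reducing at each step:
  (a²⁵) · a⁻² = a²³
  (a²³) · a⁻⁴ = a¹⁹
  (a¹⁹) · a⁻³ = a¹⁶
  (a¹⁶) · a⁵ = a²¹
  (a²¹) · a⁴ = a²⁵
  (a²⁵) · a⁻⁴ = a²¹

Answer: a²¹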